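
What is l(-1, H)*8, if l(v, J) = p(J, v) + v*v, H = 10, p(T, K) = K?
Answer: 0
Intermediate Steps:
l(v, J) = v + v**2 (l(v, J) = v + v*v = v + v**2)
l(-1, H)*8 = -(1 - 1)*8 = -1*0*8 = 0*8 = 0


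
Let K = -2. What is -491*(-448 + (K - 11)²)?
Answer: 136989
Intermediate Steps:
-491*(-448 + (K - 11)²) = -491*(-448 + (-2 - 11)²) = -491*(-448 + (-13)²) = -491*(-448 + 169) = -491*(-279) = 136989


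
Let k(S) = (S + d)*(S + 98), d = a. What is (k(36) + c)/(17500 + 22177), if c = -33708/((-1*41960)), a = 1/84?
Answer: 531603671/4370223165 ≈ 0.12164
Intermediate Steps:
a = 1/84 ≈ 0.011905
d = 1/84 ≈ 0.011905
k(S) = (98 + S)*(1/84 + S) (k(S) = (S + 1/84)*(S + 98) = (1/84 + S)*(98 + S) = (98 + S)*(1/84 + S))
c = 8427/10490 (c = -33708/(-41960) = -33708*(-1/41960) = 8427/10490 ≈ 0.80334)
(k(36) + c)/(17500 + 22177) = ((7/6 + 36² + (8233/84)*36) + 8427/10490)/(17500 + 22177) = ((7/6 + 1296 + 24699/7) + 8427/10490)/39677 = (202675/42 + 8427/10490)*(1/39677) = (531603671/110145)*(1/39677) = 531603671/4370223165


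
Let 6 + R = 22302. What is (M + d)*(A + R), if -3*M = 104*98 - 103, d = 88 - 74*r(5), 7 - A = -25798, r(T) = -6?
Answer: -136173931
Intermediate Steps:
R = 22296 (R = -6 + 22302 = 22296)
A = 25805 (A = 7 - 1*(-25798) = 7 + 25798 = 25805)
d = 532 (d = 88 - 74*(-6) = 88 + 444 = 532)
M = -3363 (M = -(104*98 - 103)/3 = -(10192 - 103)/3 = -1/3*10089 = -3363)
(M + d)*(A + R) = (-3363 + 532)*(25805 + 22296) = -2831*48101 = -136173931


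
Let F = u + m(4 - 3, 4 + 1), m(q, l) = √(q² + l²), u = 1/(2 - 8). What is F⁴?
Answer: 881713/1296 - 937*√26/54 ≈ 591.86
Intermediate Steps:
u = -⅙ (u = 1/(-6) = -⅙ ≈ -0.16667)
m(q, l) = √(l² + q²)
F = -⅙ + √26 (F = -⅙ + √((4 + 1)² + (4 - 3)²) = -⅙ + √(5² + 1²) = -⅙ + √(25 + 1) = -⅙ + √26 ≈ 4.9324)
F⁴ = (-⅙ + √26)⁴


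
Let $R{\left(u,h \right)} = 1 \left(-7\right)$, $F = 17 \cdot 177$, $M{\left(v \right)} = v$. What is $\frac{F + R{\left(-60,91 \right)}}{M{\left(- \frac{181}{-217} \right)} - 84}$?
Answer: $- \frac{651434}{18047} \approx -36.096$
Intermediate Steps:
$F = 3009$
$R{\left(u,h \right)} = -7$
$\frac{F + R{\left(-60,91 \right)}}{M{\left(- \frac{181}{-217} \right)} - 84} = \frac{3009 - 7}{- \frac{181}{-217} - 84} = \frac{3002}{\left(-181\right) \left(- \frac{1}{217}\right) - 84} = \frac{3002}{\frac{181}{217} - 84} = \frac{3002}{- \frac{18047}{217}} = 3002 \left(- \frac{217}{18047}\right) = - \frac{651434}{18047}$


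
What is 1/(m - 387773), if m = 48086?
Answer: -1/339687 ≈ -2.9439e-6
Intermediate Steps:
1/(m - 387773) = 1/(48086 - 387773) = 1/(-339687) = -1/339687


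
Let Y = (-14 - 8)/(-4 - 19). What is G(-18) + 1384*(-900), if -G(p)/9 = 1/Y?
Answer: -27403407/22 ≈ -1.2456e+6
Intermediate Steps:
Y = 22/23 (Y = -22/(-23) = -22*(-1/23) = 22/23 ≈ 0.95652)
G(p) = -207/22 (G(p) = -9/22/23 = -9*23/22 = -207/22)
G(-18) + 1384*(-900) = -207/22 + 1384*(-900) = -207/22 - 1245600 = -27403407/22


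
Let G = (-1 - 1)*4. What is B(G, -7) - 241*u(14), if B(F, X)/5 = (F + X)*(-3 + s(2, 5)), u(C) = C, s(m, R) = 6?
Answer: -3599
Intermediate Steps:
G = -8 (G = -2*4 = -8)
B(F, X) = 15*F + 15*X (B(F, X) = 5*((F + X)*(-3 + 6)) = 5*((F + X)*3) = 5*(3*F + 3*X) = 15*F + 15*X)
B(G, -7) - 241*u(14) = (15*(-8) + 15*(-7)) - 241*14 = (-120 - 105) - 3374 = -225 - 3374 = -3599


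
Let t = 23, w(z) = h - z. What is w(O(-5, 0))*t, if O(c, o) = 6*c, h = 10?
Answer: 920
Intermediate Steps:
w(z) = 10 - z
w(O(-5, 0))*t = (10 - 6*(-5))*23 = (10 - 1*(-30))*23 = (10 + 30)*23 = 40*23 = 920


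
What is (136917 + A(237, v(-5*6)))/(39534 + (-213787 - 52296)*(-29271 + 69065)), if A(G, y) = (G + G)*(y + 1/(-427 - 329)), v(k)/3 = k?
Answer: -11876303/1334146888368 ≈ -8.9018e-6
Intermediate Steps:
v(k) = 3*k
A(G, y) = 2*G*(-1/756 + y) (A(G, y) = (2*G)*(y + 1/(-756)) = (2*G)*(y - 1/756) = (2*G)*(-1/756 + y) = 2*G*(-1/756 + y))
(136917 + A(237, v(-5*6)))/(39534 + (-213787 - 52296)*(-29271 + 69065)) = (136917 + (1/378)*237*(-1 + 756*(3*(-5*6))))/(39534 + (-213787 - 52296)*(-29271 + 69065)) = (136917 + (1/378)*237*(-1 + 756*(3*(-30))))/(39534 - 266083*39794) = (136917 + (1/378)*237*(-1 + 756*(-90)))/(39534 - 10588506902) = (136917 + (1/378)*237*(-1 - 68040))/(-10588467368) = (136917 + (1/378)*237*(-68041))*(-1/10588467368) = (136917 - 5375239/126)*(-1/10588467368) = (11876303/126)*(-1/10588467368) = -11876303/1334146888368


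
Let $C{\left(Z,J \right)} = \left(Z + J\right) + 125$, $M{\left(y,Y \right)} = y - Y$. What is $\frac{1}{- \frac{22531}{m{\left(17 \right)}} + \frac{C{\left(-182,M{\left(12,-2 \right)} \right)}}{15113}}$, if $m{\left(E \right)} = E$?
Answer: $- \frac{15113}{20030102} \approx -0.00075451$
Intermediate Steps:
$C{\left(Z,J \right)} = 125 + J + Z$ ($C{\left(Z,J \right)} = \left(J + Z\right) + 125 = 125 + J + Z$)
$\frac{1}{- \frac{22531}{m{\left(17 \right)}} + \frac{C{\left(-182,M{\left(12,-2 \right)} \right)}}{15113}} = \frac{1}{- \frac{22531}{17} + \frac{125 + \left(12 - -2\right) - 182}{15113}} = \frac{1}{\left(-22531\right) \frac{1}{17} + \left(125 + \left(12 + 2\right) - 182\right) \frac{1}{15113}} = \frac{1}{- \frac{22531}{17} + \left(125 + 14 - 182\right) \frac{1}{15113}} = \frac{1}{- \frac{22531}{17} - \frac{43}{15113}} = \frac{1}{- \frac{20030102}{15113}} = - \frac{15113}{20030102}$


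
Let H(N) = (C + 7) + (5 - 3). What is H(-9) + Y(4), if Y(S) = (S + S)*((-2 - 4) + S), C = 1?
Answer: -6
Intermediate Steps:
H(N) = 10 (H(N) = (1 + 7) + (5 - 3) = 8 + 2 = 10)
Y(S) = 2*S*(-6 + S) (Y(S) = (2*S)*(-6 + S) = 2*S*(-6 + S))
H(-9) + Y(4) = 10 + 2*4*(-6 + 4) = 10 + 2*4*(-2) = 10 - 16 = -6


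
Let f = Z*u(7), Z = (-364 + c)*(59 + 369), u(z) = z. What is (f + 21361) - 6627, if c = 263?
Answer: -287862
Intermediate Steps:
Z = -43228 (Z = (-364 + 263)*(59 + 369) = -101*428 = -43228)
f = -302596 (f = -43228*7 = -302596)
(f + 21361) - 6627 = (-302596 + 21361) - 6627 = -281235 - 6627 = -287862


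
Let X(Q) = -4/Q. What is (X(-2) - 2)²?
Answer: 0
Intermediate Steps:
(X(-2) - 2)² = (-4/(-2) - 2)² = (-4*(-½) - 2)² = (2 - 2)² = 0² = 0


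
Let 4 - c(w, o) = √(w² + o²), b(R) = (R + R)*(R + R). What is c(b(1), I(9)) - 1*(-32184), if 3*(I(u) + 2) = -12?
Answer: 32188 - 2*√13 ≈ 32181.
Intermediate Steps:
I(u) = -6 (I(u) = -2 + (⅓)*(-12) = -2 - 4 = -6)
b(R) = 4*R² (b(R) = (2*R)*(2*R) = 4*R²)
c(w, o) = 4 - √(o² + w²) (c(w, o) = 4 - √(w² + o²) = 4 - √(o² + w²))
c(b(1), I(9)) - 1*(-32184) = (4 - √((-6)² + (4*1²)²)) - 1*(-32184) = (4 - √(36 + (4*1)²)) + 32184 = (4 - √(36 + 4²)) + 32184 = (4 - √(36 + 16)) + 32184 = (4 - √52) + 32184 = (4 - 2*√13) + 32184 = 32188 - 2*√13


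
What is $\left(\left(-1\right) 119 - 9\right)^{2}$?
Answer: $16384$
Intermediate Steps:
$\left(\left(-1\right) 119 - 9\right)^{2} = \left(-119 - 9\right)^{2} = \left(-128\right)^{2} = 16384$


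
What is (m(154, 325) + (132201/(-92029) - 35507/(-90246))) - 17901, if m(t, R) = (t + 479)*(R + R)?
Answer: 3268513828498823/8305249134 ≈ 3.9355e+5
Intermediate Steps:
m(t, R) = 2*R*(479 + t) (m(t, R) = (479 + t)*(2*R) = 2*R*(479 + t))
(m(154, 325) + (132201/(-92029) - 35507/(-90246))) - 17901 = (2*325*(479 + 154) + (132201/(-92029) - 35507/(-90246))) - 17901 = (2*325*633 + (132201*(-1/92029) - 35507*(-1/90246))) - 17901 = (411450 + (-132201/92029 + 35507/90246)) - 17901 = (411450 - 8662937743/8305249134) - 17901 = 3417186093246557/8305249134 - 17901 = 3268513828498823/8305249134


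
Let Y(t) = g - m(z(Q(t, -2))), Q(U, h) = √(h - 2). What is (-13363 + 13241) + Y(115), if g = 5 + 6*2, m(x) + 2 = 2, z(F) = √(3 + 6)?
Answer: -105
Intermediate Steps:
Q(U, h) = √(-2 + h)
z(F) = 3 (z(F) = √9 = 3)
m(x) = 0 (m(x) = -2 + 2 = 0)
g = 17 (g = 5 + 12 = 17)
Y(t) = 17 (Y(t) = 17 - 1*0 = 17 + 0 = 17)
(-13363 + 13241) + Y(115) = (-13363 + 13241) + 17 = -122 + 17 = -105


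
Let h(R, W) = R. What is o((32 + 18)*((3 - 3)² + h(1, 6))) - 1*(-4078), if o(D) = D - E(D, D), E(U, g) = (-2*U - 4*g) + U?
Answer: 4378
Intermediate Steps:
E(U, g) = -U - 4*g (E(U, g) = (-4*g - 2*U) + U = -U - 4*g)
o(D) = 6*D (o(D) = D - (-D - 4*D) = D - (-5)*D = D + 5*D = 6*D)
o((32 + 18)*((3 - 3)² + h(1, 6))) - 1*(-4078) = 6*((32 + 18)*((3 - 3)² + 1)) - 1*(-4078) = 6*(50*(0² + 1)) + 4078 = 6*(50*(0 + 1)) + 4078 = 6*(50*1) + 4078 = 6*50 + 4078 = 300 + 4078 = 4378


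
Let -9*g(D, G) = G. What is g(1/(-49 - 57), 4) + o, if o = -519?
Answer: -4675/9 ≈ -519.44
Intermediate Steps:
g(D, G) = -G/9
g(1/(-49 - 57), 4) + o = -⅑*4 - 519 = -4/9 - 519 = -4675/9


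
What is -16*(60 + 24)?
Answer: -1344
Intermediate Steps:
-16*(60 + 24) = -16*84 = -1344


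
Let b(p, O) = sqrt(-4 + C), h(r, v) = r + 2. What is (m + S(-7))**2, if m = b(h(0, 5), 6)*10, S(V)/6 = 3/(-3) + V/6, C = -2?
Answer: (13 - 10*I*sqrt(6))**2 ≈ -431.0 - 636.87*I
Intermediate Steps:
h(r, v) = 2 + r
b(p, O) = I*sqrt(6) (b(p, O) = sqrt(-4 - 2) = sqrt(-6) = I*sqrt(6))
S(V) = -6 + V (S(V) = 6*(3/(-3) + V/6) = 6*(3*(-1/3) + V*(1/6)) = 6*(-1 + V/6) = -6 + V)
m = 10*I*sqrt(6) (m = (I*sqrt(6))*10 = 10*I*sqrt(6) ≈ 24.495*I)
(m + S(-7))**2 = (10*I*sqrt(6) + (-6 - 7))**2 = (10*I*sqrt(6) - 13)**2 = (-13 + 10*I*sqrt(6))**2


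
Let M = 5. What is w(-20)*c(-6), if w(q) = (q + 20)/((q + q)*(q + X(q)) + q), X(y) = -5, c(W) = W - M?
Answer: 0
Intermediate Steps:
c(W) = -5 + W (c(W) = W - 1*5 = W - 5 = -5 + W)
w(q) = (20 + q)/(q + 2*q*(-5 + q)) (w(q) = (q + 20)/((q + q)*(q - 5) + q) = (20 + q)/((2*q)*(-5 + q) + q) = (20 + q)/(2*q*(-5 + q) + q) = (20 + q)/(q + 2*q*(-5 + q)))
w(-20)*c(-6) = ((20 - 20)/((-20)*(-9 + 2*(-20))))*(-5 - 6) = -1/20*0/(-9 - 40)*(-11) = -1/20*0/(-49)*(-11) = -1/20*(-1/49)*0*(-11) = 0*(-11) = 0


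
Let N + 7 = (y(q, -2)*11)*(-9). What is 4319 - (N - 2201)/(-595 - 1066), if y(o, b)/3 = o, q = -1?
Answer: 7171948/1661 ≈ 4317.9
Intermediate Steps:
y(o, b) = 3*o
N = 290 (N = -7 + ((3*(-1))*11)*(-9) = -7 - 3*11*(-9) = -7 - 33*(-9) = -7 + 297 = 290)
4319 - (N - 2201)/(-595 - 1066) = 4319 - (290 - 2201)/(-595 - 1066) = 4319 - (-1911)/(-1661) = 4319 - (-1911)*(-1)/1661 = 4319 - 1*1911/1661 = 4319 - 1911/1661 = 7171948/1661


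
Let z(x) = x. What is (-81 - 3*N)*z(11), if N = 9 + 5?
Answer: -1353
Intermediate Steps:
N = 14
(-81 - 3*N)*z(11) = (-81 - 3*14)*11 = (-81 - 42)*11 = -123*11 = -1353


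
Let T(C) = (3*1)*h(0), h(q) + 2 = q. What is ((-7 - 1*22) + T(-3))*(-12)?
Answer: 420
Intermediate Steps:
h(q) = -2 + q
T(C) = -6 (T(C) = (3*1)*(-2 + 0) = 3*(-2) = -6)
((-7 - 1*22) + T(-3))*(-12) = ((-7 - 1*22) - 6)*(-12) = ((-7 - 22) - 6)*(-12) = (-29 - 6)*(-12) = -35*(-12) = 420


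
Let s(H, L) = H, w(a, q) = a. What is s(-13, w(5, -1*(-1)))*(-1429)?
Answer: 18577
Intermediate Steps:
s(-13, w(5, -1*(-1)))*(-1429) = -13*(-1429) = 18577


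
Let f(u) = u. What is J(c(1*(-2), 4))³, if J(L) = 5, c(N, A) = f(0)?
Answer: 125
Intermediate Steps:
c(N, A) = 0
J(c(1*(-2), 4))³ = 5³ = 125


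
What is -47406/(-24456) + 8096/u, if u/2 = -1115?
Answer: -7690033/4544740 ≈ -1.6921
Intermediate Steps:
u = -2230 (u = 2*(-1115) = -2230)
-47406/(-24456) + 8096/u = -47406/(-24456) + 8096/(-2230) = -47406*(-1/24456) + 8096*(-1/2230) = 7901/4076 - 4048/1115 = -7690033/4544740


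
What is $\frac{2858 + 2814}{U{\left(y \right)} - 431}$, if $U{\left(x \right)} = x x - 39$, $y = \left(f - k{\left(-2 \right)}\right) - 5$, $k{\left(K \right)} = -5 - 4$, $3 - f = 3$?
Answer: $- \frac{2836}{227} \approx -12.493$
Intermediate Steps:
$f = 0$ ($f = 3 - 3 = 0$)
$k{\left(K \right)} = -9$ ($k{\left(K \right)} = -5 - 4 = -9$)
$y = 4$ ($y = \left(0 - -9\right) - 5 = \left(0 + 9\right) - 5 = 9 - 5 = 4$)
$U{\left(x \right)} = -39 + x^{2}$ ($U{\left(x \right)} = x^{2} - 39 = -39 + x^{2}$)
$\frac{2858 + 2814}{U{\left(y \right)} - 431} = \frac{2858 + 2814}{\left(-39 + 4^{2}\right) - 431} = \frac{5672}{\left(-39 + 16\right) - 431} = \frac{5672}{-23 - 431} = \frac{5672}{-454} = 5672 \left(- \frac{1}{454}\right) = - \frac{2836}{227}$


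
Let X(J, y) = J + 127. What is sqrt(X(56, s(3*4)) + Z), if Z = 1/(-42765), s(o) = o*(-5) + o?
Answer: sqrt(334678633410)/42765 ≈ 13.528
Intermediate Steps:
s(o) = -4*o (s(o) = -5*o + o = -4*o)
Z = -1/42765 ≈ -2.3384e-5
X(J, y) = 127 + J
sqrt(X(56, s(3*4)) + Z) = sqrt((127 + 56) - 1/42765) = sqrt(183 - 1/42765) = sqrt(7825994/42765) = sqrt(334678633410)/42765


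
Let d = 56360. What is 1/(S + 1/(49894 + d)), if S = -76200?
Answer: -106254/8096554799 ≈ -1.3123e-5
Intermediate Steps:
1/(S + 1/(49894 + d)) = 1/(-76200 + 1/(49894 + 56360)) = 1/(-76200 + 1/106254) = 1/(-8096554799/106254) = -106254/8096554799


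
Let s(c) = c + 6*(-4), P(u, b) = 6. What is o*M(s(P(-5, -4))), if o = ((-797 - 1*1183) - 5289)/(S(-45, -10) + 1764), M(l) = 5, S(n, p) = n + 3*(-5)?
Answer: -12115/568 ≈ -21.329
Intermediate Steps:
S(n, p) = -15 + n (S(n, p) = n - 15 = -15 + n)
s(c) = -24 + c (s(c) = c - 24 = -24 + c)
o = -2423/568 (o = ((-797 - 1*1183) - 5289)/((-15 - 45) + 1764) = ((-797 - 1183) - 5289)/(-60 + 1764) = (-1980 - 5289)/1704 = -7269*1/1704 = -2423/568 ≈ -4.2658)
o*M(s(P(-5, -4))) = -2423/568*5 = -12115/568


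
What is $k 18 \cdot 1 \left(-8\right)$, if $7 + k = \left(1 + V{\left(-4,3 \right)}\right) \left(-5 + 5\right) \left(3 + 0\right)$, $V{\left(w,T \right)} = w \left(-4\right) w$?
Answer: $1008$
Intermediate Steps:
$V{\left(w,T \right)} = - 4 w^{2}$ ($V{\left(w,T \right)} = - 4 w w = - 4 w^{2}$)
$k = -7$ ($k = -7 + \left(1 - 4 \left(-4\right)^{2}\right) \left(-5 + 5\right) \left(3 + 0\right) = -7 + \left(1 - 64\right) 0 \cdot 3 = -7 + \left(1 - 64\right) 0 = -7 - 0 = -7 + 0 = -7$)
$k 18 \cdot 1 \left(-8\right) = \left(-7\right) 18 \cdot 1 \left(-8\right) = \left(-126\right) \left(-8\right) = 1008$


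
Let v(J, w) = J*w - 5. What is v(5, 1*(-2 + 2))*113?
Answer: -565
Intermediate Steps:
v(J, w) = -5 + J*w
v(5, 1*(-2 + 2))*113 = (-5 + 5*(1*(-2 + 2)))*113 = (-5 + 5*(1*0))*113 = (-5 + 5*0)*113 = (-5 + 0)*113 = -5*113 = -565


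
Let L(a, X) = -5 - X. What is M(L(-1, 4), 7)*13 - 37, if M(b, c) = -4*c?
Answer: -401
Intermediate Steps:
M(L(-1, 4), 7)*13 - 37 = -4*7*13 - 37 = -28*13 - 37 = -364 - 37 = -401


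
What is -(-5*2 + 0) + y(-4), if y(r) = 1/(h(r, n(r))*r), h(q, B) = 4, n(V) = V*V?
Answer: 159/16 ≈ 9.9375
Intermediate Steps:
n(V) = V²
y(r) = 1/(4*r)
-(-5*2 + 0) + y(-4) = -(-5*2 + 0) + (¼)/(-4) = -(-10 + 0) + (¼)*(-¼) = -1*(-10) - 1/16 = 10 - 1/16 = 159/16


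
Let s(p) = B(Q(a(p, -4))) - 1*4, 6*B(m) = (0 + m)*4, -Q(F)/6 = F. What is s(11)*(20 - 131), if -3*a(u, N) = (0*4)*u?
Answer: 444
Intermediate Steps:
a(u, N) = 0 (a(u, N) = -0*4*u/3 = -0*u = -1/3*0 = 0)
Q(F) = -6*F
B(m) = 2*m/3 (B(m) = ((0 + m)*4)/6 = (m*4)/6 = (4*m)/6 = 2*m/3)
s(p) = -4 (s(p) = 2*(-6*0)/3 - 1*4 = (2/3)*0 - 4 = 0 - 4 = -4)
s(11)*(20 - 131) = -4*(20 - 131) = -4*(-111) = 444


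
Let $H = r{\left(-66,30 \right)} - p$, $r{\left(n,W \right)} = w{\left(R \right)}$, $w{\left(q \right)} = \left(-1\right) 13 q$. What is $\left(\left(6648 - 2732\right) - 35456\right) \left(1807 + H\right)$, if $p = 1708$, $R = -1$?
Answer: $-3532480$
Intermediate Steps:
$w{\left(q \right)} = - 13 q$
$r{\left(n,W \right)} = 13$ ($r{\left(n,W \right)} = \left(-13\right) \left(-1\right) = 13$)
$H = -1695$ ($H = 13 - 1708 = -1695$)
$\left(\left(6648 - 2732\right) - 35456\right) \left(1807 + H\right) = \left(\left(6648 - 2732\right) - 35456\right) \left(1807 - 1695\right) = \left(\left(6648 - 2732\right) - 35456\right) 112 = \left(3916 - 35456\right) 112 = \left(-31540\right) 112 = -3532480$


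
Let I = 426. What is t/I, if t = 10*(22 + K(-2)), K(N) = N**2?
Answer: 130/213 ≈ 0.61033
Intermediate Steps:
t = 260 (t = 10*(22 + (-2)**2) = 10*(22 + 4) = 10*26 = 260)
t/I = 260/426 = 260*(1/426) = 130/213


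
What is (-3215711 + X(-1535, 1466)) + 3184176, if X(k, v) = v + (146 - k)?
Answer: -28388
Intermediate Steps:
X(k, v) = 146 + v - k
(-3215711 + X(-1535, 1466)) + 3184176 = (-3215711 + (146 + 1466 - 1*(-1535))) + 3184176 = (-3215711 + (146 + 1466 + 1535)) + 3184176 = (-3215711 + 3147) + 3184176 = -3212564 + 3184176 = -28388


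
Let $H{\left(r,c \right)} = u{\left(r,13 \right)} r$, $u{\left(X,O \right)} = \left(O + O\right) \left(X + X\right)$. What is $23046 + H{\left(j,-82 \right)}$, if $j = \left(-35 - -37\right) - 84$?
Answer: $372694$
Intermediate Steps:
$u{\left(X,O \right)} = 4 O X$ ($u{\left(X,O \right)} = 2 O 2 X = 4 O X$)
$j = -82$ ($j = \left(-35 + 37\right) - 84 = 2 - 84 = -82$)
$H{\left(r,c \right)} = 52 r^{2}$ ($H{\left(r,c \right)} = 4 \cdot 13 r r = 52 r r = 52 r^{2}$)
$23046 + H{\left(j,-82 \right)} = 23046 + 52 \left(-82\right)^{2} = 23046 + 52 \cdot 6724 = 23046 + 349648 = 372694$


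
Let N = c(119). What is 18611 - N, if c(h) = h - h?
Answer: 18611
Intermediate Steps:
c(h) = 0
N = 0
18611 - N = 18611 - 1*0 = 18611 + 0 = 18611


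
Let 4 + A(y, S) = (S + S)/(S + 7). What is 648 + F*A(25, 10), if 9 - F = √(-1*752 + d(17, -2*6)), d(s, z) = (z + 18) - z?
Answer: 10584/17 + 48*I*√734/17 ≈ 622.59 + 76.496*I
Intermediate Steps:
d(s, z) = 18 (d(s, z) = (18 + z) - z = 18)
F = 9 - I*√734 (F = 9 - √(-1*752 + 18) = 9 - √(-752 + 18) = 9 - √(-734) = 9 - I*√734 ≈ 9.0 - 27.092*I)
A(y, S) = -4 + 2*S/(7 + S) (A(y, S) = -4 + (S + S)/(S + 7) = -4 + (2*S)/(7 + S) = -4 + 2*S/(7 + S))
648 + F*A(25, 10) = 648 + (9 - I*√734)*(2*(-14 - 1*10)/(7 + 10)) = 648 + (9 - I*√734)*(2*(-14 - 10)/17) = 648 + (9 - I*√734)*(2*(1/17)*(-24)) = 648 + (9 - I*√734)*(-48/17) = 648 + (-432/17 + 48*I*√734/17) = 10584/17 + 48*I*√734/17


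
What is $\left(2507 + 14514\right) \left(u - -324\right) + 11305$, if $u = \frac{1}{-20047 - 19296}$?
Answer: $\frac{217413689366}{39343} \approx 5.5261 \cdot 10^{6}$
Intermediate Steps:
$u = - \frac{1}{39343}$ ($u = \frac{1}{-39343} = - \frac{1}{39343} \approx -2.5417 \cdot 10^{-5}$)
$\left(2507 + 14514\right) \left(u - -324\right) + 11305 = \left(2507 + 14514\right) \left(- \frac{1}{39343} - -324\right) + 11305 = 17021 \left(- \frac{1}{39343} + 324\right) + 11305 = 17021 \cdot \frac{12747131}{39343} + 11305 = \frac{216968916751}{39343} + 11305 = \frac{217413689366}{39343}$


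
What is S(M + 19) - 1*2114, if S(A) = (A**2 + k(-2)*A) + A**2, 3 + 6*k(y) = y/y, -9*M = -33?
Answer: -1094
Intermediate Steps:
M = 11/3 (M = -1/9*(-33) = 11/3 ≈ 3.6667)
k(y) = -1/3 (k(y) = -1/2 + (y/y)/6 = -1/2 + (1/6)*1 = -1/2 + 1/6 = -1/3)
S(A) = 2*A**2 - A/3 (S(A) = (A**2 - A/3) + A**2 = 2*A**2 - A/3)
S(M + 19) - 1*2114 = (11/3 + 19)*(-1 + 6*(11/3 + 19))/3 - 1*2114 = (1/3)*(68/3)*(-1 + 6*(68/3)) - 2114 = (1/3)*(68/3)*(-1 + 136) - 2114 = (1/3)*(68/3)*135 - 2114 = 1020 - 2114 = -1094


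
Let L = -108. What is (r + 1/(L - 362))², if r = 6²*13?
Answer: 48381961681/220900 ≈ 2.1902e+5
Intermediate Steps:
r = 468 (r = 36*13 = 468)
(r + 1/(L - 362))² = (468 + 1/(-108 - 362))² = (468 + 1/(-470))² = (468 - 1/470)² = (219959/470)² = 48381961681/220900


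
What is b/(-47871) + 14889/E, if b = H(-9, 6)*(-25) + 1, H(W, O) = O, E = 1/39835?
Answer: 28392448792514/47871 ≈ 5.9310e+8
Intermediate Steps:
E = 1/39835 ≈ 2.5104e-5
b = -149 (b = 6*(-25) + 1 = -150 + 1 = -149)
b/(-47871) + 14889/E = -149/(-47871) + 14889/(1/39835) = -149*(-1/47871) + 14889*39835 = 149/47871 + 593103315 = 28392448792514/47871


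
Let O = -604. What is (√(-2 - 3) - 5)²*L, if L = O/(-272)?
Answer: 755/17 - 755*I*√5/34 ≈ 44.412 - 49.654*I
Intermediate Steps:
L = 151/68 (L = -604/(-272) = -604*(-1/272) = 151/68 ≈ 2.2206)
(√(-2 - 3) - 5)²*L = (√(-2 - 3) - 5)²*(151/68) = (√(-5) - 5)²*(151/68) = (I*√5 - 5)²*(151/68) = (-5 + I*√5)²*(151/68) = 151*(-5 + I*√5)²/68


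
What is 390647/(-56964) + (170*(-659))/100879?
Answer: -45789755633/5746471356 ≈ -7.9683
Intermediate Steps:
390647/(-56964) + (170*(-659))/100879 = 390647*(-1/56964) - 112030*1/100879 = -390647/56964 - 112030/100879 = -45789755633/5746471356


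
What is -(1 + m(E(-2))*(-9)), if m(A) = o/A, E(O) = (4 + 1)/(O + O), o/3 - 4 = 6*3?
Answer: -2381/5 ≈ -476.20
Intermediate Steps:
o = 66 (o = 12 + 3*(6*3) = 12 + 3*18 = 12 + 54 = 66)
E(O) = 5/(2*O) (E(O) = 5/((2*O)) = 5*(1/(2*O)) = 5/(2*O))
m(A) = 66/A
-(1 + m(E(-2))*(-9)) = -(1 + (66/(((5/2)/(-2))))*(-9)) = -(1 + (66/(((5/2)*(-½))))*(-9)) = -(1 + (66/(-5/4))*(-9)) = -(1 + (66*(-⅘))*(-9)) = -(1 - 264/5*(-9)) = -(1 + 2376/5) = -1*2381/5 = -2381/5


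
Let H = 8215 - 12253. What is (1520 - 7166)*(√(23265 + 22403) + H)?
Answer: 22798548 - 79044*√233 ≈ 2.1592e+7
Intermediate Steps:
H = -4038
(1520 - 7166)*(√(23265 + 22403) + H) = (1520 - 7166)*(√(23265 + 22403) - 4038) = -5646*(√45668 - 4038) = -5646*(14*√233 - 4038) = -5646*(-4038 + 14*√233) = 22798548 - 79044*√233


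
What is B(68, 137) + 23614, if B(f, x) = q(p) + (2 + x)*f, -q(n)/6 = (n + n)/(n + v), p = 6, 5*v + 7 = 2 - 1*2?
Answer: 760158/23 ≈ 33050.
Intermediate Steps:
v = -7/5 (v = -7/5 + (2 - 1*2)/5 = -7/5 + (2 - 2)/5 = -7/5 + (1/5)*0 = -7/5 + 0 = -7/5 ≈ -1.4000)
q(n) = -12*n/(-7/5 + n) (q(n) = -6*(n + n)/(n - 7/5) = -6*2*n/(-7/5 + n) = -12*n/(-7/5 + n))
B(f, x) = -360/23 + f*(2 + x) (B(f, x) = -60*6/(-7 + 5*6) + (2 + x)*f = -60*6/(-7 + 30) + f*(2 + x) = -60*6/23 + f*(2 + x) = -60*6*1/23 + f*(2 + x) = -360/23 + f*(2 + x))
B(68, 137) + 23614 = (-360/23 + 2*68 + 68*137) + 23614 = (-360/23 + 136 + 9316) + 23614 = 217036/23 + 23614 = 760158/23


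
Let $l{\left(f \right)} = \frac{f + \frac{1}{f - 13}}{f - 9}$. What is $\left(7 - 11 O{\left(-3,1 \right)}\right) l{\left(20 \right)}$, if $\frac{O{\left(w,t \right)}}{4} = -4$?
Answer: $\frac{25803}{77} \approx 335.1$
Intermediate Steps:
$O{\left(w,t \right)} = -16$ ($O{\left(w,t \right)} = 4 \left(-4\right) = -16$)
$l{\left(f \right)} = \frac{f + \frac{1}{-13 + f}}{-9 + f}$
$\left(7 - 11 O{\left(-3,1 \right)}\right) l{\left(20 \right)} = \left(7 - -176\right) \frac{1 + 20^{2} - 260}{117 + 20^{2} - 440} = \left(7 + 176\right) \frac{1 + 400 - 260}{117 + 400 - 440} = 183 \cdot \frac{1}{77} \cdot 141 = 183 \cdot \frac{141}{77} = \frac{25803}{77}$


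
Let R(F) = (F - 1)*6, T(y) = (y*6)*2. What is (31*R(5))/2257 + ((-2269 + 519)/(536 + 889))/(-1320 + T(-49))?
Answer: 40536227/122731146 ≈ 0.33028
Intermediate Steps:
T(y) = 12*y (T(y) = (6*y)*2 = 12*y)
R(F) = -6 + 6*F (R(F) = (-1 + F)*6 = -6 + 6*F)
(31*R(5))/2257 + ((-2269 + 519)/(536 + 889))/(-1320 + T(-49)) = (31*(-6 + 6*5))/2257 + ((-2269 + 519)/(536 + 889))/(-1320 + 12*(-49)) = (31*(-6 + 30))*(1/2257) + (-1750/1425)/(-1320 - 588) = (31*24)*(1/2257) - 1750*1/1425/(-1908) = 744*(1/2257) - 70/57*(-1/1908) = 744/2257 + 35/54378 = 40536227/122731146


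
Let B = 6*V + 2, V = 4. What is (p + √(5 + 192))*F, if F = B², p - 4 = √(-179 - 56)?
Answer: 2704 + 676*√197 + 676*I*√235 ≈ 12192.0 + 10363.0*I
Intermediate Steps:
B = 26 (B = 6*4 + 2 = 24 + 2 = 26)
p = 4 + I*√235 (p = 4 + √(-179 - 56) = 4 + √(-235) = 4 + I*√235 ≈ 4.0 + 15.33*I)
F = 676 (F = 26² = 676)
(p + √(5 + 192))*F = ((4 + I*√235) + √(5 + 192))*676 = ((4 + I*√235) + √197)*676 = (4 + √197 + I*√235)*676 = 2704 + 676*√197 + 676*I*√235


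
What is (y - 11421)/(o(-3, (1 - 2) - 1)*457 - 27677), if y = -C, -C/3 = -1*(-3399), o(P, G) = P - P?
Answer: 1224/27677 ≈ 0.044224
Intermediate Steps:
o(P, G) = 0
C = -10197 (C = -(-3)*(-3399) = -3*3399 = -10197)
y = 10197 (y = -1*(-10197) = 10197)
(y - 11421)/(o(-3, (1 - 2) - 1)*457 - 27677) = (10197 - 11421)/(0*457 - 27677) = -1224/(0 - 27677) = -1224/(-27677) = -1224*(-1/27677) = 1224/27677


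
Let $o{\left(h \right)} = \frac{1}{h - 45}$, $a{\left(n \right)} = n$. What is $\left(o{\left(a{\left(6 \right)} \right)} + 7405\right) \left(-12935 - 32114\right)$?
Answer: $- \frac{13009880906}{39} \approx -3.3359 \cdot 10^{8}$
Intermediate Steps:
$o{\left(h \right)} = \frac{1}{-45 + h}$
$\left(o{\left(a{\left(6 \right)} \right)} + 7405\right) \left(-12935 - 32114\right) = \left(\frac{1}{-45 + 6} + 7405\right) \left(-12935 - 32114\right) = \left(\frac{1}{-39} + 7405\right) \left(-45049\right) = \left(- \frac{1}{39} + 7405\right) \left(-45049\right) = \frac{288794}{39} \left(-45049\right) = - \frac{13009880906}{39}$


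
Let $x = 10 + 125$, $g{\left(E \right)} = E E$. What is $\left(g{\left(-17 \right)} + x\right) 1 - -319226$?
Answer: $319650$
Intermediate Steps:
$g{\left(E \right)} = E^{2}$
$x = 135$
$\left(g{\left(-17 \right)} + x\right) 1 - -319226 = \left(\left(-17\right)^{2} + 135\right) 1 - -319226 = \left(289 + 135\right) 1 + 319226 = 424 \cdot 1 + 319226 = 424 + 319226 = 319650$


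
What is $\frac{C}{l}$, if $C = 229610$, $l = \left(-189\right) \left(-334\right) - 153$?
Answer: $\frac{229610}{62973} \approx 3.6462$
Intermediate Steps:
$l = 62973$ ($l = 63126 - 153 = 62973$)
$\frac{C}{l} = \frac{229610}{62973}$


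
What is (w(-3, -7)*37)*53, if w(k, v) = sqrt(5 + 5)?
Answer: 1961*sqrt(10) ≈ 6201.2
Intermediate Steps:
w(k, v) = sqrt(10)
(w(-3, -7)*37)*53 = (sqrt(10)*37)*53 = (37*sqrt(10))*53 = 1961*sqrt(10)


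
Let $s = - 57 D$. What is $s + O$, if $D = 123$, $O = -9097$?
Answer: $-16108$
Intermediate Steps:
$s = -7011$ ($s = \left(-57\right) 123 = -7011$)
$s + O = -7011 - 9097 = -16108$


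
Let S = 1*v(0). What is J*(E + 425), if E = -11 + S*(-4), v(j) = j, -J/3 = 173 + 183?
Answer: -442152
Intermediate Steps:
J = -1068 (J = -3*(173 + 183) = -3*356 = -1068)
S = 0 (S = 1*0 = 0)
E = -11 (E = -11 + 0*(-4) = -11 + 0 = -11)
J*(E + 425) = -1068*(-11 + 425) = -1068*414 = -442152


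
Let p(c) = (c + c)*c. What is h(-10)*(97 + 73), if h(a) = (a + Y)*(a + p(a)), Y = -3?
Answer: -419900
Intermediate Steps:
p(c) = 2*c² (p(c) = (2*c)*c = 2*c²)
h(a) = (-3 + a)*(a + 2*a²) (h(a) = (a - 3)*(a + 2*a²) = (-3 + a)*(a + 2*a²))
h(-10)*(97 + 73) = (-10*(-3 - 5*(-10) + 2*(-10)²))*(97 + 73) = -10*(-3 + 50 + 2*100)*170 = -10*(-3 + 50 + 200)*170 = -10*247*170 = -2470*170 = -419900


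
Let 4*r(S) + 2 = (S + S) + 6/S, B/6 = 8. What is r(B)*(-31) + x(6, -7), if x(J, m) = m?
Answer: -23567/32 ≈ -736.47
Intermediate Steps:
B = 48 (B = 6*8 = 48)
r(S) = -½ + S/2 + 3/(2*S) (r(S) = -½ + ((S + S) + 6/S)/4 = -½ + (2*S + 6/S)/4 = -½ + (S/2 + 3/(2*S)) = -½ + S/2 + 3/(2*S))
r(B)*(-31) + x(6, -7) = ((½)*(3 + 48*(-1 + 48))/48)*(-31) - 7 = ((½)*(1/48)*(3 + 48*47))*(-31) - 7 = ((½)*(1/48)*(3 + 2256))*(-31) - 7 = ((½)*(1/48)*2259)*(-31) - 7 = (753/32)*(-31) - 7 = -23343/32 - 7 = -23567/32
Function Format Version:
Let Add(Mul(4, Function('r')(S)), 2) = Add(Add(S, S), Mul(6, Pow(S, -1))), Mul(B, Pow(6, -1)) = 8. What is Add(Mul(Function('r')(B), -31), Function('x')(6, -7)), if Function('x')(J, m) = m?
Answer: Rational(-23567, 32) ≈ -736.47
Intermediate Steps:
B = 48 (B = Mul(6, 8) = 48)
Function('r')(S) = Add(Rational(-1, 2), Mul(Rational(1, 2), S), Mul(Rational(3, 2), Pow(S, -1))) (Function('r')(S) = Add(Rational(-1, 2), Mul(Rational(1, 4), Add(Add(S, S), Mul(6, Pow(S, -1))))) = Add(Rational(-1, 2), Mul(Rational(1, 4), Add(Mul(2, S), Mul(6, Pow(S, -1))))) = Add(Rational(-1, 2), Add(Mul(Rational(1, 2), S), Mul(Rational(3, 2), Pow(S, -1)))) = Add(Rational(-1, 2), Mul(Rational(1, 2), S), Mul(Rational(3, 2), Pow(S, -1))))
Add(Mul(Function('r')(B), -31), Function('x')(6, -7)) = Add(Mul(Mul(Rational(1, 2), Pow(48, -1), Add(3, Mul(48, Add(-1, 48)))), -31), -7) = Add(Mul(Mul(Rational(1, 2), Rational(1, 48), Add(3, Mul(48, 47))), -31), -7) = Add(Mul(Mul(Rational(1, 2), Rational(1, 48), Add(3, 2256)), -31), -7) = Add(Mul(Mul(Rational(1, 2), Rational(1, 48), 2259), -31), -7) = Add(Mul(Rational(753, 32), -31), -7) = Add(Rational(-23343, 32), -7) = Rational(-23567, 32)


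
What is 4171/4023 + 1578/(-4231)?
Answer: 11299207/17021313 ≈ 0.66383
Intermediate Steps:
4171/4023 + 1578/(-4231) = 4171*(1/4023) + 1578*(-1/4231) = 4171/4023 - 1578/4231 = 11299207/17021313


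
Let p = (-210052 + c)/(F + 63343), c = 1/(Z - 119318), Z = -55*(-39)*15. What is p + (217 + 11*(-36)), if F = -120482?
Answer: -872983672546/4979263877 ≈ -175.32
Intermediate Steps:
Z = 32175 (Z = 2145*15 = 32175)
c = -1/87143 (c = 1/(32175 - 119318) = 1/(-87143) = -1/87143 ≈ -1.1475e-5)
p = 18304561437/4979263877 (p = (-210052 - 1/87143)/(-120482 + 63343) = -18304561437/87143/(-57139) = -18304561437/87143*(-1/57139) = 18304561437/4979263877 ≈ 3.6762)
p + (217 + 11*(-36)) = 18304561437/4979263877 + (217 + 11*(-36)) = 18304561437/4979263877 + (217 - 396) = 18304561437/4979263877 - 179 = -872983672546/4979263877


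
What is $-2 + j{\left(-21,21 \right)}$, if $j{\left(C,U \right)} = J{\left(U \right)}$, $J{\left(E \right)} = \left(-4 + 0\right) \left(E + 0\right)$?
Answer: $-86$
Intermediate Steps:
$J{\left(E \right)} = - 4 E$
$j{\left(C,U \right)} = - 4 U$
$-2 + j{\left(-21,21 \right)} = -2 - 84 = -86$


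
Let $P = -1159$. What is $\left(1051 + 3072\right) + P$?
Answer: $2964$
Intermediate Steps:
$\left(1051 + 3072\right) + P = \left(1051 + 3072\right) - 1159 = 4123 - 1159 = 2964$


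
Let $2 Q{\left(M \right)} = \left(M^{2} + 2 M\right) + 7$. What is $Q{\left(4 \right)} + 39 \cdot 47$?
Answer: $\frac{3697}{2} \approx 1848.5$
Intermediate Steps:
$Q{\left(M \right)} = \frac{7}{2} + M + \frac{M^{2}}{2}$ ($Q{\left(M \right)} = \frac{\left(M^{2} + 2 M\right) + 7}{2} = \frac{7 + M^{2} + 2 M}{2} = \frac{7}{2} + M + \frac{M^{2}}{2}$)
$Q{\left(4 \right)} + 39 \cdot 47 = \left(\frac{7}{2} + 4 + \frac{4^{2}}{2}\right) + 39 \cdot 47 = \left(\frac{7}{2} + 4 + \frac{1}{2} \cdot 16\right) + 1833 = \left(\frac{7}{2} + 4 + 8\right) + 1833 = \frac{31}{2} + 1833 = \frac{3697}{2}$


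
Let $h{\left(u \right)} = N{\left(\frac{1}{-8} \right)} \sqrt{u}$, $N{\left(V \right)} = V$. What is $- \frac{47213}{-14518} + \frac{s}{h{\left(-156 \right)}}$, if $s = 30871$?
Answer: $\frac{47213}{14518} + \frac{123484 i \sqrt{39}}{39} \approx 3.252 + 19773.0 i$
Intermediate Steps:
$h{\left(u \right)} = - \frac{\sqrt{u}}{8}$ ($h{\left(u \right)} = \frac{\sqrt{u}}{-8} = - \frac{\sqrt{u}}{8}$)
$- \frac{47213}{-14518} + \frac{s}{h{\left(-156 \right)}} = - \frac{47213}{-14518} + \frac{30871}{\left(- \frac{1}{8}\right) \sqrt{-156}} = \left(-47213\right) \left(- \frac{1}{14518}\right) + \frac{30871}{\left(- \frac{1}{8}\right) 2 i \sqrt{39}} = \frac{47213}{14518} + \frac{30871}{\left(- \frac{1}{4}\right) i \sqrt{39}} = \frac{47213}{14518} + 30871 \frac{4 i \sqrt{39}}{39} = \frac{47213}{14518} + \frac{123484 i \sqrt{39}}{39}$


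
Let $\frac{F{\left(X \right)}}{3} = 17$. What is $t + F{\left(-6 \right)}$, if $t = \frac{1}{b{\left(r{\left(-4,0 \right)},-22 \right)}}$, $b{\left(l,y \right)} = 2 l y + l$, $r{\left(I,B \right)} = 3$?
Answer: $\frac{6578}{129} \approx 50.992$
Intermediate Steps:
$b{\left(l,y \right)} = l + 2 l y$ ($b{\left(l,y \right)} = 2 l y + l = l + 2 l y$)
$F{\left(X \right)} = 51$ ($F{\left(X \right)} = 3 \cdot 17 = 51$)
$t = - \frac{1}{129}$ ($t = \frac{1}{3 \left(1 + 2 \left(-22\right)\right)} = \frac{1}{3 \left(1 - 44\right)} = \frac{1}{3 \left(-43\right)} = \frac{1}{-129} = - \frac{1}{129} \approx -0.0077519$)
$t + F{\left(-6 \right)} = - \frac{1}{129} + 51 = \frac{6578}{129}$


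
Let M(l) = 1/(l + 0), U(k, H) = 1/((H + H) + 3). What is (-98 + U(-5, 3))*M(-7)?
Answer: 881/63 ≈ 13.984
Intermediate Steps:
U(k, H) = 1/(3 + 2*H) (U(k, H) = 1/(2*H + 3) = 1/(3 + 2*H))
M(l) = 1/l
(-98 + U(-5, 3))*M(-7) = (-98 + 1/(3 + 2*3))/(-7) = (-98 + 1/(3 + 6))*(-1/7) = (-98 + 1/9)*(-1/7) = -881/9*(-1/7) = 881/63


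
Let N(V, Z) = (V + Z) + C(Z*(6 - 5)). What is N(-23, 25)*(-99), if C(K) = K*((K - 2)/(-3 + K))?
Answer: -5571/2 ≈ -2785.5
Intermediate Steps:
C(K) = K*(-2 + K)/(-3 + K) (C(K) = K*((-2 + K)/(-3 + K)) = K*(-2 + K)/(-3 + K))
N(V, Z) = V + Z + Z*(-2 + Z)/(-3 + Z) (N(V, Z) = (V + Z) + (Z*(6 - 5))*(-2 + Z*(6 - 5))/(-3 + Z*(6 - 5)) = (V + Z) + (Z*1)*(-2 + Z*1)/(-3 + Z*1) = (V + Z) + Z*(-2 + Z)/(-3 + Z) = V + Z + Z*(-2 + Z)/(-3 + Z))
N(-23, 25)*(-99) = ((25*(-2 + 25) + (-3 + 25)*(-23 + 25))/(-3 + 25))*(-99) = ((25*23 + 22*2)/22)*(-99) = ((575 + 44)/22)*(-99) = ((1/22)*619)*(-99) = (619/22)*(-99) = -5571/2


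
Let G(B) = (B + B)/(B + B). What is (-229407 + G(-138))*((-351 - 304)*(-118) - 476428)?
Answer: 91564652028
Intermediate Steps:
G(B) = 1 (G(B) = (2*B)/((2*B)) = (2*B)*(1/(2*B)) = 1)
(-229407 + G(-138))*((-351 - 304)*(-118) - 476428) = (-229407 + 1)*((-351 - 304)*(-118) - 476428) = -229406*(-655*(-118) - 476428) = -229406*(77290 - 476428) = -229406*(-399138) = 91564652028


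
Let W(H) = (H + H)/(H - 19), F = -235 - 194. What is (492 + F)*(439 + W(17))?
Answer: 26586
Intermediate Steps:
F = -429
W(H) = 2*H/(-19 + H) (W(H) = (2*H)/(-19 + H) = 2*H/(-19 + H))
(492 + F)*(439 + W(17)) = (492 - 429)*(439 + 2*17/(-19 + 17)) = 63*(439 + 2*17/(-2)) = 63*(439 + 2*17*(-1/2)) = 63*(439 - 17) = 63*422 = 26586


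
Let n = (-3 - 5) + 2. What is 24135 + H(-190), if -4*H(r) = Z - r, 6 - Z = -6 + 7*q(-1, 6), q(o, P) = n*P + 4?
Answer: 48057/2 ≈ 24029.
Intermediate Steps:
n = -6 (n = -8 + 2 = -6)
q(o, P) = 4 - 6*P (q(o, P) = -6*P + 4 = 4 - 6*P)
Z = 236 (Z = 6 - (-6 + 7*(4 - 6*6)) = 6 - (-6 + 7*(4 - 36)) = 6 - (-6 + 7*(-32)) = 6 - (-6 - 224) = 6 - 1*(-230) = 6 + 230 = 236)
H(r) = -59 + r/4 (H(r) = -(236 - r)/4 = -59 + r/4)
24135 + H(-190) = 24135 + (-59 + (¼)*(-190)) = 24135 + (-59 - 95/2) = 24135 - 213/2 = 48057/2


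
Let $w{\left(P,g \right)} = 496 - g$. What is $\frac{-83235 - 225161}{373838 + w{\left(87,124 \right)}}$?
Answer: $- \frac{154198}{187105} \approx -0.82413$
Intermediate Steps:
$\frac{-83235 - 225161}{373838 + w{\left(87,124 \right)}} = \frac{-83235 - 225161}{373838 + \left(496 - 124\right)} = - \frac{308396}{373838 + \left(496 - 124\right)} = - \frac{308396}{373838 + 372} = - \frac{308396}{374210} = \left(-308396\right) \frac{1}{374210} = - \frac{154198}{187105}$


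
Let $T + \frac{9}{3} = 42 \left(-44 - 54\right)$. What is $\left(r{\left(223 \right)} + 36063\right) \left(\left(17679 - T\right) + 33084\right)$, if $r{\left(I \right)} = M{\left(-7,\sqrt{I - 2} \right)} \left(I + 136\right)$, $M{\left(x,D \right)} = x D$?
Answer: $1979209566 - 137918466 \sqrt{221} \approx -7.1096 \cdot 10^{7}$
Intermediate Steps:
$T = -4119$ ($T = -3 + 42 \left(-44 - 54\right) = -3 + 42 \left(-98\right) = -3 - 4116 = -4119$)
$M{\left(x,D \right)} = D x$
$r{\left(I \right)} = - 7 \sqrt{-2 + I} \left(136 + I\right)$ ($r{\left(I \right)} = \sqrt{I - 2} \left(-7\right) \left(I + 136\right) = \sqrt{-2 + I} \left(-7\right) \left(136 + I\right) = - 7 \sqrt{-2 + I} \left(136 + I\right)$)
$\left(r{\left(223 \right)} + 36063\right) \left(\left(17679 - T\right) + 33084\right) = \left(7 \sqrt{-2 + 223} \left(-136 - 223\right) + 36063\right) \left(\left(17679 - -4119\right) + 33084\right) = \left(7 \sqrt{221} \left(-136 - 223\right) + 36063\right) \left(\left(17679 + 4119\right) + 33084\right) = \left(7 \sqrt{221} \left(-359\right) + 36063\right) \left(21798 + 33084\right) = \left(- 2513 \sqrt{221} + 36063\right) 54882 = \left(36063 - 2513 \sqrt{221}\right) 54882 = 1979209566 - 137918466 \sqrt{221}$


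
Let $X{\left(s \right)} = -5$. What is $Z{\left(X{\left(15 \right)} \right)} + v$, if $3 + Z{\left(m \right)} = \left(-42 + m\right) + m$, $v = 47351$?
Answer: $47296$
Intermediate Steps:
$Z{\left(m \right)} = -45 + 2 m$ ($Z{\left(m \right)} = -3 + \left(\left(-42 + m\right) + m\right) = -3 + \left(-42 + 2 m\right) = -45 + 2 m$)
$Z{\left(X{\left(15 \right)} \right)} + v = \left(-45 + 2 \left(-5\right)\right) + 47351 = \left(-45 - 10\right) + 47351 = -55 + 47351 = 47296$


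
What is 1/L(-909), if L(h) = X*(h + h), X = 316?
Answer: -1/574488 ≈ -1.7407e-6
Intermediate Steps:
L(h) = 632*h (L(h) = 316*(h + h) = 316*(2*h) = 632*h)
1/L(-909) = 1/(632*(-909)) = 1/(-574488) = -1/574488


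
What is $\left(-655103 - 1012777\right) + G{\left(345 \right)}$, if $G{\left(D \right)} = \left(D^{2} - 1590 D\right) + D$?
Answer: $-2097060$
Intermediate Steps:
$G{\left(D \right)} = D^{2} - 1589 D$
$\left(-655103 - 1012777\right) + G{\left(345 \right)} = \left(-655103 - 1012777\right) + 345 \left(-1589 + 345\right) = -1667880 + 345 \left(-1244\right) = -1667880 - 429180 = -2097060$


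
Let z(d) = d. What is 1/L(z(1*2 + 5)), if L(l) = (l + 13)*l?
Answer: 1/140 ≈ 0.0071429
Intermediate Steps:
L(l) = l*(13 + l) (L(l) = (13 + l)*l = l*(13 + l))
1/L(z(1*2 + 5)) = 1/((1*2 + 5)*(13 + (1*2 + 5))) = 1/((2 + 5)*(13 + (2 + 5))) = 1/(7*(13 + 7)) = 1/(7*20) = 1/140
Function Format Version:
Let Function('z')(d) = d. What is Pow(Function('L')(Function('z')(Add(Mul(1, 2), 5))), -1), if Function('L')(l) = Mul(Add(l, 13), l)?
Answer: Rational(1, 140) ≈ 0.0071429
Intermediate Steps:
Function('L')(l) = Mul(l, Add(13, l)) (Function('L')(l) = Mul(Add(13, l), l) = Mul(l, Add(13, l)))
Pow(Function('L')(Function('z')(Add(Mul(1, 2), 5))), -1) = Pow(Mul(Add(Mul(1, 2), 5), Add(13, Add(Mul(1, 2), 5))), -1) = Pow(Mul(Add(2, 5), Add(13, Add(2, 5))), -1) = Pow(Mul(7, Add(13, 7)), -1) = Pow(Mul(7, 20), -1) = Pow(140, -1) = Rational(1, 140)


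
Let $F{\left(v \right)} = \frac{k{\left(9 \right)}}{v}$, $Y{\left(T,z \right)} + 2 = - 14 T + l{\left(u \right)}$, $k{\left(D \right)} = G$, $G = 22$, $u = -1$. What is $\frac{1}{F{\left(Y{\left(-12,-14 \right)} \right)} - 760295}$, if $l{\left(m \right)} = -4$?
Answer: $- \frac{81}{61583884} \approx -1.3153 \cdot 10^{-6}$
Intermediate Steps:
$k{\left(D \right)} = 22$
$Y{\left(T,z \right)} = -6 - 14 T$ ($Y{\left(T,z \right)} = -2 - \left(4 + 14 T\right) = -6 - 14 T$)
$F{\left(v \right)} = \frac{22}{v}$
$\frac{1}{F{\left(Y{\left(-12,-14 \right)} \right)} - 760295} = \frac{1}{\frac{22}{-6 - -168} - 760295} = \frac{1}{\frac{22}{-6 + 168} - 760295} = \frac{1}{\frac{22}{162} - 760295} = \frac{1}{22 \cdot \frac{1}{162} - 760295} = \frac{1}{\frac{11}{81} - 760295} = \frac{1}{- \frac{61583884}{81}} = - \frac{81}{61583884}$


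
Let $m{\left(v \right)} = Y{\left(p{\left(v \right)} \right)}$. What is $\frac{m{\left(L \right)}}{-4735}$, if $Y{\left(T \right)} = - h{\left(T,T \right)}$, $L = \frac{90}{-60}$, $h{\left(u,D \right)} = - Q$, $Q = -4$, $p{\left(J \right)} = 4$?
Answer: $\frac{4}{4735} \approx 0.00084477$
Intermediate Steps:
$h{\left(u,D \right)} = 4$ ($h{\left(u,D \right)} = \left(-1\right) \left(-4\right) = 4$)
$L = - \frac{3}{2}$ ($L = 90 \left(- \frac{1}{60}\right) = - \frac{3}{2} \approx -1.5$)
$Y{\left(T \right)} = -4$ ($Y{\left(T \right)} = \left(-1\right) 4 = -4$)
$m{\left(v \right)} = -4$
$\frac{m{\left(L \right)}}{-4735} = - \frac{4}{-4735} = \left(-4\right) \left(- \frac{1}{4735}\right) = \frac{4}{4735}$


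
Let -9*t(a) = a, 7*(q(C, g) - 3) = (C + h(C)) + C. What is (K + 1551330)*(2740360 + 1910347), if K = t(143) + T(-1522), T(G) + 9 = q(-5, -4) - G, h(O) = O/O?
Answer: 454970368948712/63 ≈ 7.2218e+12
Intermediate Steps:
h(O) = 1
q(C, g) = 22/7 + 2*C/7 (q(C, g) = 3 + ((C + 1) + C)/7 = 3 + ((1 + C) + C)/7 = 3 + (1 + 2*C)/7 = 3 + (⅐ + 2*C/7) = 22/7 + 2*C/7)
T(G) = -51/7 - G (T(G) = -9 + ((22/7 + (2/7)*(-5)) - G) = -9 + ((22/7 - 10/7) - G) = -9 + (12/7 - G) = -51/7 - G)
t(a) = -a/9
K = 94426/63 (K = -⅑*143 + (-51/7 - 1*(-1522)) = -143/9 + (-51/7 + 1522) = -143/9 + 10603/7 = 94426/63 ≈ 1498.8)
(K + 1551330)*(2740360 + 1910347) = (94426/63 + 1551330)*(2740360 + 1910347) = (97828216/63)*4650707 = 454970368948712/63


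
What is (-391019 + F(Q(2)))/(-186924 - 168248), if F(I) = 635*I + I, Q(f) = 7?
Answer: 386567/355172 ≈ 1.0884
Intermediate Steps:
F(I) = 636*I
(-391019 + F(Q(2)))/(-186924 - 168248) = (-391019 + 636*7)/(-186924 - 168248) = (-391019 + 4452)/(-355172) = -386567*(-1/355172) = 386567/355172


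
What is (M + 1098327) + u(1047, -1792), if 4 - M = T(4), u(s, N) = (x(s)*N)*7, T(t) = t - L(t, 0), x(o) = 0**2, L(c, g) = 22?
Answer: 1098349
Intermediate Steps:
x(o) = 0
T(t) = -22 + t (T(t) = t - 1*22 = t - 22 = -22 + t)
u(s, N) = 0 (u(s, N) = (0*N)*7 = 0*7 = 0)
M = 22 (M = 4 - (-22 + 4) = 4 - 1*(-18) = 4 + 18 = 22)
(M + 1098327) + u(1047, -1792) = (22 + 1098327) + 0 = 1098349 + 0 = 1098349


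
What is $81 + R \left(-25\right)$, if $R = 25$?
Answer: $-544$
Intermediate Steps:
$81 + R \left(-25\right) = 81 + 25 \left(-25\right) = 81 - 625 = -544$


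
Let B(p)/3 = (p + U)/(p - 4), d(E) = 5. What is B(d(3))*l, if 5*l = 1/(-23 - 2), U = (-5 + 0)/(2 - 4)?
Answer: -9/50 ≈ -0.18000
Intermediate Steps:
U = 5/2 (U = -5/(-2) = -5*(-½) = 5/2 ≈ 2.5000)
l = -1/125 (l = 1/(5*(-23 - 2)) = (⅕)/(-25) = (⅕)*(-1/25) = -1/125 ≈ -0.0080000)
B(p) = 3*(5/2 + p)/(-4 + p) (B(p) = 3*((p + 5/2)/(p - 4)) = 3*((5/2 + p)/(-4 + p)) = 3*(5/2 + p)/(-4 + p))
B(d(3))*l = (3*(5 + 2*5)/(2*(-4 + 5)))*(-1/125) = ((3/2)*(5 + 10)/1)*(-1/125) = ((3/2)*1*15)*(-1/125) = (45/2)*(-1/125) = -9/50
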